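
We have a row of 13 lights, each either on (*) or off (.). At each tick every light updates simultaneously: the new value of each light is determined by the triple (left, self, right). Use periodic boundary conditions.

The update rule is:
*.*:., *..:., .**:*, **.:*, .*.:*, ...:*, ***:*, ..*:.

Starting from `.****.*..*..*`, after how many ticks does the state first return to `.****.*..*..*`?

tick 1: .****.*..*..*

1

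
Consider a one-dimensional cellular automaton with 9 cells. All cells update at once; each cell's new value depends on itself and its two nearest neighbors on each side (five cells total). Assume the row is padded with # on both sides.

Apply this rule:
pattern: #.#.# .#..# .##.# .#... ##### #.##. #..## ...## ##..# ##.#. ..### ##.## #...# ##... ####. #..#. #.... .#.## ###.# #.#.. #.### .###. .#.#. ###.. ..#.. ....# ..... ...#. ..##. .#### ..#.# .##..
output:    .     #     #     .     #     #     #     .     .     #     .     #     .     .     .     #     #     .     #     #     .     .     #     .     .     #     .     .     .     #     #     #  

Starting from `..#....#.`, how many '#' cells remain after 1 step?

step 1: .#..##.#.
count of #: 4

4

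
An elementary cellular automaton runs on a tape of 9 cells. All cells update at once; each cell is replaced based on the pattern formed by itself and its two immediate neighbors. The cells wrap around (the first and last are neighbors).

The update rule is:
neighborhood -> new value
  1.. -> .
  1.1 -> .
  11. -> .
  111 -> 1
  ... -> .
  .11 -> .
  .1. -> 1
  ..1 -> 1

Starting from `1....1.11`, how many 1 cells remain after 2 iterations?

....11..1
...1...11
count of 1: 3

3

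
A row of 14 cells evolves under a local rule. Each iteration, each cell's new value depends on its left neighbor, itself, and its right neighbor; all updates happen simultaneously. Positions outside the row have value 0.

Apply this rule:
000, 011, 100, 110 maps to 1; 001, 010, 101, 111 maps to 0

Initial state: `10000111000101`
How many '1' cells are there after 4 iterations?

9

01110101110000
01010001011111
00001100010001
11101111001100
count of 1: 9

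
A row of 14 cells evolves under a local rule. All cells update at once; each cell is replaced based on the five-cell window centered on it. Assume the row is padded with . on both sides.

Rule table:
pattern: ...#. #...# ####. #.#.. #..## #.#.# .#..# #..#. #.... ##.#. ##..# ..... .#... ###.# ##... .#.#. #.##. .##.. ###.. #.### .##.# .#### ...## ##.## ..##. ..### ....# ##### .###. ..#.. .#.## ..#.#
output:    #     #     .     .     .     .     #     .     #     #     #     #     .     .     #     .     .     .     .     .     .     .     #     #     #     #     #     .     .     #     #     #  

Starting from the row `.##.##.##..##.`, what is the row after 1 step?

##.#..#..#.#.#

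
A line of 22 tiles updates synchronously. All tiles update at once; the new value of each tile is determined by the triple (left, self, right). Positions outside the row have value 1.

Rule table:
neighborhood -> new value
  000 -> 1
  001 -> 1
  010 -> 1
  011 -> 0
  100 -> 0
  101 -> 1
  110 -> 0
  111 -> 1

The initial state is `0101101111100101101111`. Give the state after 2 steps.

1110010111001110010111
1100111010010100111011

1100111010010100111011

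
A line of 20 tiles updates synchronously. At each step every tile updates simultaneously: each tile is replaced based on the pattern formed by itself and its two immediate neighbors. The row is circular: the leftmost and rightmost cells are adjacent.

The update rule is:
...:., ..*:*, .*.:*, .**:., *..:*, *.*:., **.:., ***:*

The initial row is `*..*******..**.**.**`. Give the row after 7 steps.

.**.*.******...*....

.**.*****.**.......*
.....***....*.....**
*...*.*.*..***...*..
**.**.*.***.*.*.****
*.....*..*..*.*..***
.*...********.***.**
.**.*.******...*....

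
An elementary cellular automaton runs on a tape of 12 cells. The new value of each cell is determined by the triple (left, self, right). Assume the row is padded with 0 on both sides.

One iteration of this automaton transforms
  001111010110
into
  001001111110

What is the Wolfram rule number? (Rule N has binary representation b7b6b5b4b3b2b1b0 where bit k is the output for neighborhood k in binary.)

108

position 3: 111 → 0  (bit 7 = 0)
position 5: 110 → 1  (bit 6 = 1)
position 6: 101 → 1  (bit 5 = 1)
position 11: 100 → 0  (bit 4 = 0)
position 2: 011 → 1  (bit 3 = 1)
position 7: 010 → 1  (bit 2 = 1)
position 1: 001 → 0  (bit 1 = 0)
position 0: 000 → 0  (bit 0 = 0)
bits b7..b0 = 01101100 = 108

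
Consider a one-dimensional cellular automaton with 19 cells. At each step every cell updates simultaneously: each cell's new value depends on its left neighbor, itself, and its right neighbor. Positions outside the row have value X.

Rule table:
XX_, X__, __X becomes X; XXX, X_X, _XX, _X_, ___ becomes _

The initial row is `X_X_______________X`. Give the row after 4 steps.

XX_XX_X_______X____

X__X_____________X_
XXX_X___________X__
__X__X_________X_XX
XX_XX_X_______X____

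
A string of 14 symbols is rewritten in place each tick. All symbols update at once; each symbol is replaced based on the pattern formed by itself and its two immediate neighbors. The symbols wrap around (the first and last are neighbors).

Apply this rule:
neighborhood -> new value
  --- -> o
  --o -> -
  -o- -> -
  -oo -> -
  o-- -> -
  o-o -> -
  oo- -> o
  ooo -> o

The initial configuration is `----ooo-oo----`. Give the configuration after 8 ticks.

ooo--oo--o-ooo
ooo---o-----oo
ooo-o---ooo--o
ooo---o--oo---
-oo-o-----o-o-
--o---ooo-----
o---o--oo-oooo
o-o-----o--ooo

o-o-----o--ooo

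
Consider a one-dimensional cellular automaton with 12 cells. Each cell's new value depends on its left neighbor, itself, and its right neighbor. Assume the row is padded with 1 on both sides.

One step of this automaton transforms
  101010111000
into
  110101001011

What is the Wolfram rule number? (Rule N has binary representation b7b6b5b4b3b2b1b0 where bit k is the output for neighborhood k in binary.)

position 7: 111 → 0  (bit 7 = 0)
position 0: 110 → 1  (bit 6 = 1)
position 1: 101 → 1  (bit 5 = 1)
position 9: 100 → 0  (bit 4 = 0)
position 6: 011 → 0  (bit 3 = 0)
position 2: 010 → 0  (bit 2 = 0)
position 11: 001 → 1  (bit 1 = 1)
position 10: 000 → 1  (bit 0 = 1)
bits b7..b0 = 01100011 = 99

99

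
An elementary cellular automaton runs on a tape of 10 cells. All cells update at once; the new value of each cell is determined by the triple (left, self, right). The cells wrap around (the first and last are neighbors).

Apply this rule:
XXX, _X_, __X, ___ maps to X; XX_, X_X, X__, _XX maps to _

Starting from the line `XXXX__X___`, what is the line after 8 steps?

step 1: _XX__XX_XX
step 2: ____X_____
step 3: XXXXX_XXXX
step 4: XXXX___XXX
step 5: XXX__XX_XX
step 6: XX__X____X
step 7: X__XX_XXX_
step 8: X_X____X__

X_X____X__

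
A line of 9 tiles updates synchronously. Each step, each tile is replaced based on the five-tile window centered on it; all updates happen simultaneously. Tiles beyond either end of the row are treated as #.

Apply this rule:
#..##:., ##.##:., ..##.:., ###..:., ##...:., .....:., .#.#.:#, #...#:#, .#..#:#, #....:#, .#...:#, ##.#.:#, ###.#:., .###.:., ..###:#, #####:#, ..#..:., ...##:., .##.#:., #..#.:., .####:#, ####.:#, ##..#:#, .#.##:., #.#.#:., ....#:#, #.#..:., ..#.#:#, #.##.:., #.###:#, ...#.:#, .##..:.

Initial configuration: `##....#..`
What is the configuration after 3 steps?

#.#.#..#.

#..###.#.
.#.#..#..
#.#.#..#.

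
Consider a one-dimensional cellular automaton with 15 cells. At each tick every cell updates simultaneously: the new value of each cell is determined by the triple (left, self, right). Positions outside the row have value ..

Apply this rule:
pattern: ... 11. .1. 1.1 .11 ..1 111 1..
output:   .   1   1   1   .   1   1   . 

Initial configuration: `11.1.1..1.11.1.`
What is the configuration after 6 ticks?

11.11.11111.11.

tick 1: .11111.111.111.
tick 2: 1.11111.111.11.
tick 3: 11.11111.111.1.
tick 4: .11.11111.1111.
tick 5: 1.11.11111.111.
tick 6: 11.11.11111.11.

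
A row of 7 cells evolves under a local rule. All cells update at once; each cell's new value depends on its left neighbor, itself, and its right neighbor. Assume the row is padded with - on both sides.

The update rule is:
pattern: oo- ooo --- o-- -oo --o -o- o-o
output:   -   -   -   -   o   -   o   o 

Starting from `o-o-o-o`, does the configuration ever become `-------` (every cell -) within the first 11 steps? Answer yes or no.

no

ooooooo
o------
o------  (fixed point — unchanged through step 11)
step 11 is o------, still not uniform -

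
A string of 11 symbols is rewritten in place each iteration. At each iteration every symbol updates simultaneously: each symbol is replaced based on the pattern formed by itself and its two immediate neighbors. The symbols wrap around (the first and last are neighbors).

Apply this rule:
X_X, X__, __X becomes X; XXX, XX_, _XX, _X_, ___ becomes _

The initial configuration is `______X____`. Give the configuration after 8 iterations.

__X_X_X_X_X

_____X_X___
____X_X_X__
___X_X_X_X_
__X_X_X_X_X
XX_X_X_X_X_
__X_X_X_X_X  (repeats iteration 4; period 2)
iteration 8: __X_X_X_X_X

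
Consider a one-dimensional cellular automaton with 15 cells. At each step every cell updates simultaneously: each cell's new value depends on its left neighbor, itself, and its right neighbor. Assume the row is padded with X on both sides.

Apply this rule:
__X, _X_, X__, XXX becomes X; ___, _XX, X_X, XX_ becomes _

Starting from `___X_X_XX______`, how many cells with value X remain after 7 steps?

X_XX_X___X____X
_____XX_XXX__X_
X___X____X_XXX_
_X_XXX__XX__X__
_X__X_XX__XXXXX
_XXXX___XX_XXXX
__XX_X_X____XXX
count of X: 7

7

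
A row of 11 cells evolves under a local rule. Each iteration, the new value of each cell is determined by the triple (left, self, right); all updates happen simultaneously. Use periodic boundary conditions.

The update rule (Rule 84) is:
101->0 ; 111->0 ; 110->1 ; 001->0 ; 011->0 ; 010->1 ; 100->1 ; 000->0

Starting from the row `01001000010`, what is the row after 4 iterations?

10011001100

01101100011
00100110001
10110011001
10011001100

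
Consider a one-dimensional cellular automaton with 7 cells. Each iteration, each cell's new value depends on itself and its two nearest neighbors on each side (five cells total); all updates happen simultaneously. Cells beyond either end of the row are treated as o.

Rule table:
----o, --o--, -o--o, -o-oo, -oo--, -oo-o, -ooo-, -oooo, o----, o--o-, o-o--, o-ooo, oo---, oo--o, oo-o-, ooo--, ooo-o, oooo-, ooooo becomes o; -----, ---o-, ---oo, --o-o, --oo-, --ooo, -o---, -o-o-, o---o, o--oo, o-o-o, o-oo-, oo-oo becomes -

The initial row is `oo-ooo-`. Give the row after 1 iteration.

oo-ooo-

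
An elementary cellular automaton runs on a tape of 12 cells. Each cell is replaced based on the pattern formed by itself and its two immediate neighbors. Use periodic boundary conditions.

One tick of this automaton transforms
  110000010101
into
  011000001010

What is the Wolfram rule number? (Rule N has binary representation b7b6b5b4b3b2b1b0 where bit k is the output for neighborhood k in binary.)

position 0: 111 → 0  (bit 7 = 0)
position 1: 110 → 1  (bit 6 = 1)
position 8: 101 → 1  (bit 5 = 1)
position 2: 100 → 1  (bit 4 = 1)
position 11: 011 → 0  (bit 3 = 0)
position 7: 010 → 0  (bit 2 = 0)
position 6: 001 → 0  (bit 1 = 0)
position 3: 000 → 0  (bit 0 = 0)
bits b7..b0 = 01110000 = 112

112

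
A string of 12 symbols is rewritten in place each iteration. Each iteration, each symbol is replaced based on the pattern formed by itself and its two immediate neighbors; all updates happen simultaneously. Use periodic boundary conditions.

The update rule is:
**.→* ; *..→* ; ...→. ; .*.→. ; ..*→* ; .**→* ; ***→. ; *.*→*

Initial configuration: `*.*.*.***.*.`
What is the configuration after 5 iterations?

.*.*.**.**.*
*.*.*******.
.*.**.....**
*.****...***
***..**.**..

***..**.**..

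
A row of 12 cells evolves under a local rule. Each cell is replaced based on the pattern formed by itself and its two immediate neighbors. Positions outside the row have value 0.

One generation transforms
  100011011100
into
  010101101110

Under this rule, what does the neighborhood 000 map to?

At position 2 the neighborhood is 000; the next row has 0 there.

0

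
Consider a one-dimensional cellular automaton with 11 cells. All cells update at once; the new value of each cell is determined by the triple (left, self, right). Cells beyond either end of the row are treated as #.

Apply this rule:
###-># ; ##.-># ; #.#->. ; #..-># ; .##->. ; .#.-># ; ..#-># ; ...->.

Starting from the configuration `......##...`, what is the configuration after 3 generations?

generation 1: #....#.##.#
generation 2: ##..##..#..
generation 3: ####.######

####.######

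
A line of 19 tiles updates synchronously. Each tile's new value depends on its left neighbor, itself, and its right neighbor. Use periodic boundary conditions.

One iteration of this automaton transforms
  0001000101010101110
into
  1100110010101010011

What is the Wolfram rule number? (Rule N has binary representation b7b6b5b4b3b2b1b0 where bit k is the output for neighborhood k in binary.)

113

position 16: 111 → 0  (bit 7 = 0)
position 17: 110 → 1  (bit 6 = 1)
position 8: 101 → 1  (bit 5 = 1)
position 4: 100 → 1  (bit 4 = 1)
position 15: 011 → 0  (bit 3 = 0)
position 3: 010 → 0  (bit 2 = 0)
position 2: 001 → 0  (bit 1 = 0)
position 0: 000 → 1  (bit 0 = 1)
bits b7..b0 = 01110001 = 113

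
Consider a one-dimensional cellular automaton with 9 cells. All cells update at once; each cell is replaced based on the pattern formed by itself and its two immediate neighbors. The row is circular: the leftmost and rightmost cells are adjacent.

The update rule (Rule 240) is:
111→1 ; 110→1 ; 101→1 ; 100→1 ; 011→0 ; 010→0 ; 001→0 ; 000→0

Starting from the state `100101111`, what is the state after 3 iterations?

111100101

iteration 1: 110010111
iteration 2: 111001011
iteration 3: 111100101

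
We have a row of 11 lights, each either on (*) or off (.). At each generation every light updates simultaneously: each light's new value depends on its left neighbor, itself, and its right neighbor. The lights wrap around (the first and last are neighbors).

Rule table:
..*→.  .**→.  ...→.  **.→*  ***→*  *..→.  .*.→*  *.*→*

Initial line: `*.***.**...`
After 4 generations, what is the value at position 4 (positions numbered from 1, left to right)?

generation 1: **.***.*...
generation 2: .**.****...
generation 3: ..**.***...
generation 4: ...**.**...
position 4 holds *

*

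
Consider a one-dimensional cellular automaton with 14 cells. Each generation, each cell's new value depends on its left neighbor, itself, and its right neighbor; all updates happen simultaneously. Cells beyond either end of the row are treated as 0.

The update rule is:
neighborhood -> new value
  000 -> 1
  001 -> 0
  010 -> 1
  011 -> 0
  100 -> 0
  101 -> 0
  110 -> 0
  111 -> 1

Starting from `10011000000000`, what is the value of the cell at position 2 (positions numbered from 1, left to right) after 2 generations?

0

10000011111111
10111001111110
position 2 holds 0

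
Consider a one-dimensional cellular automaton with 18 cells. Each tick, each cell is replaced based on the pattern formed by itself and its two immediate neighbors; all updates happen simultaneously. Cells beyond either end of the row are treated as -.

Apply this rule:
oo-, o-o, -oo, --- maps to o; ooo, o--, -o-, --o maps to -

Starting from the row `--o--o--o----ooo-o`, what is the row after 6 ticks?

o---------oo-o-oo-
--ooooooo-ooo-ooo-
o-o-----ooo-ooo-o-
-o--ooo-o-ooo-oo--
----o-oo-oo-oooo-o
ooo--oooooooo--oo-

ooo--oooooooo--oo-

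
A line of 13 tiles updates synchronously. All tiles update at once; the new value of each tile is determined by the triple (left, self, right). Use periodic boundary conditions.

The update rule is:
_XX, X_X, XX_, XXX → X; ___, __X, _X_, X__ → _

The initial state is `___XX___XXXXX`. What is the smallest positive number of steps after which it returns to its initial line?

___XX___XXXXX

1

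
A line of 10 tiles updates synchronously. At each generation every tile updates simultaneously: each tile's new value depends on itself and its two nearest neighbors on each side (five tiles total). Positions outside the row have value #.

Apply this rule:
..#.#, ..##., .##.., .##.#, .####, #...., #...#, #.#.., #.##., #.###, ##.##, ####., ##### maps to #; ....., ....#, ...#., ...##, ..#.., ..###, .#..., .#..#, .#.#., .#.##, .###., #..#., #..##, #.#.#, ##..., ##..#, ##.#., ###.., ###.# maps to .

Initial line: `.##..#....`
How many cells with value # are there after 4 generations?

2

generation 1: ###....#..
generation 2: ##..#.....
generation 3: #.....#...
generation 4: ..#.....#.
count of #: 2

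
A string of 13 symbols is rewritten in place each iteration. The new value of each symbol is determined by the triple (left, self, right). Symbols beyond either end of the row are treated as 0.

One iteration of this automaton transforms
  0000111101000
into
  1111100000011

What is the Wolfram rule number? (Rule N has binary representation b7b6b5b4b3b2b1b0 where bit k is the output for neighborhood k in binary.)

11

position 5: 111 → 0  (bit 7 = 0)
position 7: 110 → 0  (bit 6 = 0)
position 8: 101 → 0  (bit 5 = 0)
position 10: 100 → 0  (bit 4 = 0)
position 4: 011 → 1  (bit 3 = 1)
position 9: 010 → 0  (bit 2 = 0)
position 3: 001 → 1  (bit 1 = 1)
position 0: 000 → 1  (bit 0 = 1)
bits b7..b0 = 00001011 = 11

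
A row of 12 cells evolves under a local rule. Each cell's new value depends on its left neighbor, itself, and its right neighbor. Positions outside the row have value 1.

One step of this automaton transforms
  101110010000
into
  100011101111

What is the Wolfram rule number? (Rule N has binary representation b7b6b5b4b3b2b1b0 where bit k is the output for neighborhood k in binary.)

83

position 3: 111 → 0  (bit 7 = 0)
position 0: 110 → 1  (bit 6 = 1)
position 1: 101 → 0  (bit 5 = 0)
position 5: 100 → 1  (bit 4 = 1)
position 2: 011 → 0  (bit 3 = 0)
position 7: 010 → 0  (bit 2 = 0)
position 6: 001 → 1  (bit 1 = 1)
position 9: 000 → 1  (bit 0 = 1)
bits b7..b0 = 01010011 = 83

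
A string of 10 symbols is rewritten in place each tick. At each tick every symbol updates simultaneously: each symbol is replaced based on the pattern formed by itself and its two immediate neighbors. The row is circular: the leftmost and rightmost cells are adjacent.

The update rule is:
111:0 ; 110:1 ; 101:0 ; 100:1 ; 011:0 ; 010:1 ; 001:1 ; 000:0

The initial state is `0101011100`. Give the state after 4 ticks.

1101000110
0101101010
1100101011
0111101000

0111101000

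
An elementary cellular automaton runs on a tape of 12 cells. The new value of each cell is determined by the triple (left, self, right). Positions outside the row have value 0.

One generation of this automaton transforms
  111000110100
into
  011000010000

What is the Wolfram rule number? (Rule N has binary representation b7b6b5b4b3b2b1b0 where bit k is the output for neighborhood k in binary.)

192

position 1: 111 → 1  (bit 7 = 1)
position 2: 110 → 1  (bit 6 = 1)
position 8: 101 → 0  (bit 5 = 0)
position 3: 100 → 0  (bit 4 = 0)
position 0: 011 → 0  (bit 3 = 0)
position 9: 010 → 0  (bit 2 = 0)
position 5: 001 → 0  (bit 1 = 0)
position 4: 000 → 0  (bit 0 = 0)
bits b7..b0 = 11000000 = 192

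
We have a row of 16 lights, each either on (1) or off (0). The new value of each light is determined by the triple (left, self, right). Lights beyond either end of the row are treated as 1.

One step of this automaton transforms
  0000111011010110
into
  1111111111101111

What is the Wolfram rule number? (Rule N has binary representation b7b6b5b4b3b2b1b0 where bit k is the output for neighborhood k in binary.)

position 5: 111 → 1  (bit 7 = 1)
position 6: 110 → 1  (bit 6 = 1)
position 7: 101 → 1  (bit 5 = 1)
position 0: 100 → 1  (bit 4 = 1)
position 4: 011 → 1  (bit 3 = 1)
position 11: 010 → 0  (bit 2 = 0)
position 3: 001 → 1  (bit 1 = 1)
position 1: 000 → 1  (bit 0 = 1)
bits b7..b0 = 11111011 = 251

251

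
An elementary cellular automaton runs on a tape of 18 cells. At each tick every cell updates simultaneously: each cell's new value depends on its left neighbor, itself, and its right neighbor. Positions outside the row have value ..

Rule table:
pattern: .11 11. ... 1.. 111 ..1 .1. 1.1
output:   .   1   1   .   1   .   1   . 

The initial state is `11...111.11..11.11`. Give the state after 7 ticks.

.1.1.1.1..1.1.1..1

tick 1: .1.1..11..1...1..1
tick 2: .1.1...1..1.1.1..1
tick 3: .1.1.1.1..1.1.1..1
tick 4: .1.1.1.1..1.1.1..1  (fixed point — unchanged through tick 7)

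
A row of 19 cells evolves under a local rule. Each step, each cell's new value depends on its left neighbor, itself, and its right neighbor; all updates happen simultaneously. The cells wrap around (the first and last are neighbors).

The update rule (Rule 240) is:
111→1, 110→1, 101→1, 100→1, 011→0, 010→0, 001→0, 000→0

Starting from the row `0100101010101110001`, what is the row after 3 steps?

0010100101010101110

1010010101010111000
0101001010101011100
0010100101010101110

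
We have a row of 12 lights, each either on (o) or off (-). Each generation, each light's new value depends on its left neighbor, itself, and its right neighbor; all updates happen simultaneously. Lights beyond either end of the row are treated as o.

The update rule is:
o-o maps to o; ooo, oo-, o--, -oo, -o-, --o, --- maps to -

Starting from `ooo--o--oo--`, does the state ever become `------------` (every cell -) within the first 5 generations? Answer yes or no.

yes

------------
all cells are - at generation 1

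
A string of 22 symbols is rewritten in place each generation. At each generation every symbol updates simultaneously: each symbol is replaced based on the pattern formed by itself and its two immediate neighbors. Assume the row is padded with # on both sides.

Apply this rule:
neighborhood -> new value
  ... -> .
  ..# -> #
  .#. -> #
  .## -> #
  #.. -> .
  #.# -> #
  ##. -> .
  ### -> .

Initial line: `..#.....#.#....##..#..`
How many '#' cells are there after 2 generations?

10

.##....####...##..##.#
##....##.....##..##.##
count of #: 10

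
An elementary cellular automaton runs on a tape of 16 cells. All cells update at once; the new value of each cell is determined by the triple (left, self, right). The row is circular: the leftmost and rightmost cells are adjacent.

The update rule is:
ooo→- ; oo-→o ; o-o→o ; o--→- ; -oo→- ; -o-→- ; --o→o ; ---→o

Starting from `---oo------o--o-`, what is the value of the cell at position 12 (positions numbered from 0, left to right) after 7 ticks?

-

ooo-o-ooooo--o--
--oo-o----o-o--o
-o-oo--ooo-o--o-
o-o-o-o--oo--o--
-o-o-o--o-o-o--o
o-o-o--o-o-o--o-
-o-o--o-o-o--o-o
position 12 holds -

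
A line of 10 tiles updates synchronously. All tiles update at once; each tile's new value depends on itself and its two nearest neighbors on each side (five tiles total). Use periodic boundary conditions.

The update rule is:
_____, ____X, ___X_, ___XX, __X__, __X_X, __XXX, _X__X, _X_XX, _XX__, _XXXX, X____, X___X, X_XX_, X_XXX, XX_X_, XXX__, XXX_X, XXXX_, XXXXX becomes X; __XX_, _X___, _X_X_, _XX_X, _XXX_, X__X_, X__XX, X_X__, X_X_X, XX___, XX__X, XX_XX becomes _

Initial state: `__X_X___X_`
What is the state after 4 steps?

XXX___XXX_
X_X_XXX_X_
___XX_XX__
XXX___XX_X

XXX___XX_X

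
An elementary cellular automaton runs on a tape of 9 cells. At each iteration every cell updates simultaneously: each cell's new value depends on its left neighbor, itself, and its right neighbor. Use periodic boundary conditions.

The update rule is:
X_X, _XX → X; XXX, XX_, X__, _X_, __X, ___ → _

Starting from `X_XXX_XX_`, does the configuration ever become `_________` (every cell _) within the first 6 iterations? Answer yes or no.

_XX__XX_X
XX___X_X_
X_____X_X
_______XX
_______X_
_________
all cells are _ at iteration 6

yes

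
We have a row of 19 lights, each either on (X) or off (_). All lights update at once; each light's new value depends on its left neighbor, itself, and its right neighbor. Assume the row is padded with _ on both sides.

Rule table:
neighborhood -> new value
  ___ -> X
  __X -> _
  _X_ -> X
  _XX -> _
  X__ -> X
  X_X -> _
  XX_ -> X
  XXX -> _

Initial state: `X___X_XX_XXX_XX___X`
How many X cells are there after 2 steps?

10

step 1: XXX_X__X___X__XXX_X
step 2: __X_XX_XXX_XX___X_X
count of X: 10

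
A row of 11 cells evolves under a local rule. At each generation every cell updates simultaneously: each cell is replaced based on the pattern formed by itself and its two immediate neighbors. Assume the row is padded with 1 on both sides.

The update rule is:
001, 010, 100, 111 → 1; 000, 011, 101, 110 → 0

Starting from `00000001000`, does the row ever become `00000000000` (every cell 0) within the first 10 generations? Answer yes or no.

10000011101
01000101000
01101101101
00000000000
all cells are 0 at generation 4

yes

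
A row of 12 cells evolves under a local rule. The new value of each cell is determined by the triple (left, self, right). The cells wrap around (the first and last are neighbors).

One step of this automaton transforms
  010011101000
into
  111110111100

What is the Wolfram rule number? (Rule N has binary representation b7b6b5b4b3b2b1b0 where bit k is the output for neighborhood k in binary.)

position 5: 111 → 0  (bit 7 = 0)
position 6: 110 → 1  (bit 6 = 1)
position 7: 101 → 1  (bit 5 = 1)
position 2: 100 → 1  (bit 4 = 1)
position 4: 011 → 1  (bit 3 = 1)
position 1: 010 → 1  (bit 2 = 1)
position 0: 001 → 1  (bit 1 = 1)
position 10: 000 → 0  (bit 0 = 0)
bits b7..b0 = 01111110 = 126

126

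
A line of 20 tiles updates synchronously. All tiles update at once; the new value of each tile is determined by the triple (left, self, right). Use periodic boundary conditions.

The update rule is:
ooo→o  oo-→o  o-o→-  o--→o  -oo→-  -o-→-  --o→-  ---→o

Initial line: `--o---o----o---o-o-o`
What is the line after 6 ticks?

o--oo--ooo--oo------
-o--oo--ooo--oooooo-
--o--oo--ooo--oooooo
o--o--oo--ooo--ooooo
oo--o--oo--ooo--oooo
ooo--o--oo--ooo--ooo

ooo--o--oo--ooo--ooo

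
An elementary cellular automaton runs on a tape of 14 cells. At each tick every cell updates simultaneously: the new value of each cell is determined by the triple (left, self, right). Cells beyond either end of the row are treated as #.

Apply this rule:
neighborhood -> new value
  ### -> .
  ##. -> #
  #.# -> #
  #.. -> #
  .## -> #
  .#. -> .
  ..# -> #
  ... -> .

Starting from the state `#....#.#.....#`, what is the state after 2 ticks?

##..#.#.#...##
.###.#.#.#.##.

.###.#.#.#.##.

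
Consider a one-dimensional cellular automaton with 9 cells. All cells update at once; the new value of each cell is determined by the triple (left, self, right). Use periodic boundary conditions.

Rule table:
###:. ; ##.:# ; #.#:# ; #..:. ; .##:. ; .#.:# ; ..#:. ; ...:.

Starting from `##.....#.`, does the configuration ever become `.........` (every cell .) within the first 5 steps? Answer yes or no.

.#.....##
##......#
.#.......
.#.......  (fixed point — unchanged through step 5)
step 5 is .#......., still not uniform .

no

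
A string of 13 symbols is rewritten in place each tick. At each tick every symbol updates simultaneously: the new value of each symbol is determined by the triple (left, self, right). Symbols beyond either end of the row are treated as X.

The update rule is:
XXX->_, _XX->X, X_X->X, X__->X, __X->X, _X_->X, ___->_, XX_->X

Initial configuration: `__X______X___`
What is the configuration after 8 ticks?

X__XXXXXXX__X

XXXX____XXX_X
___XX__XX_XXX
X_XXXXXXXXX__
XXX_______XXX
__XX_____XX__
XXXXX___XXXXX
____XX_XX____
X__XXXXXXX__X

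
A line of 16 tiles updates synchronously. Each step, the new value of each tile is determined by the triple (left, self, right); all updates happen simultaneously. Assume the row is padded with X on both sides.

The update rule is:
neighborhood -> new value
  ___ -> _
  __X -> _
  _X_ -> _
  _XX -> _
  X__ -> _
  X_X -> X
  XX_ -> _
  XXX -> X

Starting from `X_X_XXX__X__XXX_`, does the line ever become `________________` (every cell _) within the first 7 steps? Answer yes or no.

yes

_X_X_X_______X_X
X_X_X_________X_
_X_X___________X
X_X_____________
_X______________
X_______________
________________
all cells are _ at step 7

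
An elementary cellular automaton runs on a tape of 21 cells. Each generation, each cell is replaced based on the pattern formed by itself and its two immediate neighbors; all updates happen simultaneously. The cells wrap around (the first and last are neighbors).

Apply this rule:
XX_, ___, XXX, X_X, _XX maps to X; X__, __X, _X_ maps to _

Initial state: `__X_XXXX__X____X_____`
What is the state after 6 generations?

X__XXXXXXXXXXXXXXXXXX

X__XXXXX____XX___XXXX
X__XXXXX_XX_XX_X_XXXX
X__XXXXXXXXXXXX_XXXXX
X__XXXXXXXXXXXXXXXXXX
X__XXXXXXXXXXXXXXXXXX  (fixed point — unchanged through generation 6)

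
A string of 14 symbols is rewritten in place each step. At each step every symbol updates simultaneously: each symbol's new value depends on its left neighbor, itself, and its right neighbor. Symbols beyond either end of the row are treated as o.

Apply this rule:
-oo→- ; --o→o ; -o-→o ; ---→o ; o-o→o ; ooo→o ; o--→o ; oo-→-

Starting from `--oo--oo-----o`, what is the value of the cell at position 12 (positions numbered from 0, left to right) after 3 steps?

oo--oo--ooooo-
o-oo--oo-ooo-o
-o--oo--o-o-o-
position 12 holds o

o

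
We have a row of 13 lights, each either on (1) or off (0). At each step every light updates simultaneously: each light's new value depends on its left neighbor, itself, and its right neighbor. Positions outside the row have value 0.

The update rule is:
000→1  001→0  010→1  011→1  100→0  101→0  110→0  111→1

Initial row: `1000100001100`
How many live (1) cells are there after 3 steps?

6

step 1: 1010101101001
step 2: 1010101001001
step 3: 1010101001001
count of 1: 6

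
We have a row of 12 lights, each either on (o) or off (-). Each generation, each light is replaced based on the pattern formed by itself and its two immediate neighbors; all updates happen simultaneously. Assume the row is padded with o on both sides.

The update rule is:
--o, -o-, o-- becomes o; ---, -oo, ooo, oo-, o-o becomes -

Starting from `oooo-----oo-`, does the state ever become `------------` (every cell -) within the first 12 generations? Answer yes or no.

----o---o---
o--ooo-ooo-o
-oo---------
---o-------o
o-ooo-----o-
-----o---oo-
o---ooo-o---
-o-o----oo-o
-o-oo--o----
-o---oooo--o
-oo-o----oo-
----oo--o---
generation 12 is ----oo--o---, still not uniform -

no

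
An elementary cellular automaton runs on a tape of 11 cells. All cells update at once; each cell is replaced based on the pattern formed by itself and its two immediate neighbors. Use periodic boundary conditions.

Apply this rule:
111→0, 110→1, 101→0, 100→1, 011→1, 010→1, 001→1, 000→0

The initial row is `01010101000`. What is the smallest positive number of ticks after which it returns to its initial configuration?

3

11010101100
11010101111
01010101000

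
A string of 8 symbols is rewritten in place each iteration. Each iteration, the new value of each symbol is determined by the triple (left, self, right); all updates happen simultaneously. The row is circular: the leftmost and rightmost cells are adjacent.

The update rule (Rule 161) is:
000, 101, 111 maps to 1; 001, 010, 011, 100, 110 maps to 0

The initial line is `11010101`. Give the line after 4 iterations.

10101010
01010101
10101010  (repeats iteration 1; period 2)
iteration 4: 01010101

01010101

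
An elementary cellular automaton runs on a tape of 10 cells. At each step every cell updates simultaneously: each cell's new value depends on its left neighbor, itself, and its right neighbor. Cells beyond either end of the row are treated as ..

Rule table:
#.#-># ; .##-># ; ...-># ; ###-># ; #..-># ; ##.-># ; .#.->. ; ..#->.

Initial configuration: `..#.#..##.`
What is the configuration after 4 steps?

#..#.#####

#..#.#.###
.#..#.####
..#..#####
#..#.#####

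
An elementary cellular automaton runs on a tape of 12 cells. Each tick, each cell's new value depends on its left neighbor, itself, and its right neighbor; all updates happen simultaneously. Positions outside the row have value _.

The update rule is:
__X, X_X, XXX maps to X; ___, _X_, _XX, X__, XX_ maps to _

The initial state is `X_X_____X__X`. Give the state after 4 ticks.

____X__X____

_X_____X__X_
X_____X__X__
_____X__X___
____X__X____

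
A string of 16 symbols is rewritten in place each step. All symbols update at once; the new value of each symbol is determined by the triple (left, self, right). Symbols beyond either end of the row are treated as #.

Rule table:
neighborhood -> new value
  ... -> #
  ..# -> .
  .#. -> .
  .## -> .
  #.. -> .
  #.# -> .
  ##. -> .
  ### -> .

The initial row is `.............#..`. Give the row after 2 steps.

.............##.

.###########....
.............##.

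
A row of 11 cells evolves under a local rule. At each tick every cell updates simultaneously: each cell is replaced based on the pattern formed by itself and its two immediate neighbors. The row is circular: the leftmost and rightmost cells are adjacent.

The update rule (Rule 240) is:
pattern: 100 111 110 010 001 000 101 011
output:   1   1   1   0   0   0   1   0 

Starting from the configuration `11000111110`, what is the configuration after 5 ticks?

01100011111
10110001111
11011000111
11101100011
11110110001

11110110001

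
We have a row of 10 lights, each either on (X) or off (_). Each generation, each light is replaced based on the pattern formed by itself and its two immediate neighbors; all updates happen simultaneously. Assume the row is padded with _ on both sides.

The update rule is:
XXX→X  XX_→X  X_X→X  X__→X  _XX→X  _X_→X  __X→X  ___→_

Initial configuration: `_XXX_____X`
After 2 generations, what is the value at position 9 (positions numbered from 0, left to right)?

XXXXX___XX
XXXXXX_XXX
position 9 holds X

X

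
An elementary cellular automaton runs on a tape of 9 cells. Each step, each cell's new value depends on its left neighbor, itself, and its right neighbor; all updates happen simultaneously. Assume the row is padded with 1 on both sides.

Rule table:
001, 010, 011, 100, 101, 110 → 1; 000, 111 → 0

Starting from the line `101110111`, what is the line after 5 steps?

111011100

step 1: 111011100
step 2: 001110111
step 3: 111011100  (repeats step 1; period 2)
step 5: 111011100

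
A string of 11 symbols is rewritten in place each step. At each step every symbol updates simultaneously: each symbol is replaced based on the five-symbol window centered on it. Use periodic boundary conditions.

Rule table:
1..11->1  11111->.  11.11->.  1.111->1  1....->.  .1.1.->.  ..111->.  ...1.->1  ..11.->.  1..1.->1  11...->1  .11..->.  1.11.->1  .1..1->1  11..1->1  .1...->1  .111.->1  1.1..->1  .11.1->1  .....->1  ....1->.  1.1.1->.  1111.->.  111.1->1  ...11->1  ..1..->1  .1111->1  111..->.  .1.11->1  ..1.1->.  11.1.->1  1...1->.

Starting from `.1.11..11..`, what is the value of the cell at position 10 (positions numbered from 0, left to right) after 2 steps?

.

1.11.11..1.
.111.1.11..
position 10 holds .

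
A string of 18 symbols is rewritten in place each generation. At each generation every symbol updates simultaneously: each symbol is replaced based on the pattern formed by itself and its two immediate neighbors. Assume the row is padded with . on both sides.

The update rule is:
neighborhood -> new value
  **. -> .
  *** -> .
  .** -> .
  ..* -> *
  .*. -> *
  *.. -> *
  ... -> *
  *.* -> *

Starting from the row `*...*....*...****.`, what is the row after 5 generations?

*************....*
.............*****
*************.....
.............*****  (repeats generation 2; period 2)
generation 5: *************.....

*************.....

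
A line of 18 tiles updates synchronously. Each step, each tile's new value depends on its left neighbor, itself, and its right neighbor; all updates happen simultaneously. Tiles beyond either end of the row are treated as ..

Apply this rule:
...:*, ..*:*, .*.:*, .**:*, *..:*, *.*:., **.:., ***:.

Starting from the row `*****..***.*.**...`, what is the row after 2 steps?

******..****.*.*..

step 1: *....***...*.*.***
step 2: ******..****.*.*..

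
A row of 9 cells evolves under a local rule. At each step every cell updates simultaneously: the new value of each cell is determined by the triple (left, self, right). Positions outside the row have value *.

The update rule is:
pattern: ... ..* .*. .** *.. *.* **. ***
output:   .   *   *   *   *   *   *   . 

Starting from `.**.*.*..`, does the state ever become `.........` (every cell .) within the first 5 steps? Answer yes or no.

*********
.........
all cells are . at step 2

yes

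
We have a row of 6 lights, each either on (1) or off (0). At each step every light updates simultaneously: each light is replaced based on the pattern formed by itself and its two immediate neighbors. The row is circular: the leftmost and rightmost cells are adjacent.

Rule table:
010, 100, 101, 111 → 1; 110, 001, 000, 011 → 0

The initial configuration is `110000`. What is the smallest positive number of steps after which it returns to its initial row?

step 1: 001000
step 2: 001100
step 3: 000010
step 4: 000011
step 5: 100000
step 6: 110000

6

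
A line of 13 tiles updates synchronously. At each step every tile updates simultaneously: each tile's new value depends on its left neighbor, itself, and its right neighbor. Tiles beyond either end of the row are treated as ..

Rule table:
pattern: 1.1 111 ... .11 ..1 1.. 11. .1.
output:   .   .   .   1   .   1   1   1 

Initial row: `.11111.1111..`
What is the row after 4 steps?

step 1: .1...1.1..11.
step 2: .11..1.11.111
step 3: .111.1.11.1.1
step 4: .1.1.1.11.1.1

.1.1.1.11.1.1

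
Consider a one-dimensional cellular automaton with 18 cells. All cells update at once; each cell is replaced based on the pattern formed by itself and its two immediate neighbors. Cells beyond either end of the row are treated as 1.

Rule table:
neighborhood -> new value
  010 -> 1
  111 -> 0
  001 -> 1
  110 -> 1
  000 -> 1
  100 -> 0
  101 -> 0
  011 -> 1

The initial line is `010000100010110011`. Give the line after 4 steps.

010101101010110110

010111101110110110
010100101010110110
010101101010110110
010101101010110110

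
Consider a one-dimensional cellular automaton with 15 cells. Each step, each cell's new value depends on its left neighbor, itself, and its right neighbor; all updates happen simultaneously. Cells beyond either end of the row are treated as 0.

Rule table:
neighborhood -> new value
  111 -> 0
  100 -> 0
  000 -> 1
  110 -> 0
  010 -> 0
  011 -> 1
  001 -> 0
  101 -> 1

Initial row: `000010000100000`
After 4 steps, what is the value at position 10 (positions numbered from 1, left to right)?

111000110001111
100010100101000
001001000010011
100000011000010
position 10 holds 0

0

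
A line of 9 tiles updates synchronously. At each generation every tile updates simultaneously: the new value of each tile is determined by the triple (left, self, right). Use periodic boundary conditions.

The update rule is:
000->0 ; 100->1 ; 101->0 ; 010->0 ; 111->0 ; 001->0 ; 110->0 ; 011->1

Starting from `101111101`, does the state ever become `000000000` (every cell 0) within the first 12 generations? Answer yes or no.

generation 1: 001000001
generation 2: 100100000
generation 3: 010010000
generation 4: 001001000
generation 5: 000100100
generation 6: 000010010
generation 7: 000001001
generation 8: 100000100
generation 9: 010000010
generation 10: 001000001  (repeats generation 1; period 9)
generation 12: 010010000
generation 12 is 010010000, still not uniform 0

no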